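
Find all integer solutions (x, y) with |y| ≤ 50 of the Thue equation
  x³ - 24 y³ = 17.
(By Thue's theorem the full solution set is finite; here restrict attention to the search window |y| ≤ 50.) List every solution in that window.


The equation is x³ - 24y³ = 17. For fixed y, x³ = 24·y³ + 17, so a solution requires the RHS to be a perfect cube.
Strategy: iterate y from -50 to 50, compute RHS = 24·y³ + 17, and check whether it is a (positive or negative) perfect cube.
Check small values of y:
  y = 0: RHS = 17 is not a perfect cube.
  y = 1: RHS = 41 is not a perfect cube.
  y = -1: RHS = -7 is not a perfect cube.
  y = 2: RHS = 209 is not a perfect cube.
  y = -2: RHS = -175 is not a perfect cube.
  y = 3: RHS = 665 is not a perfect cube.
  y = -3: RHS = -631 is not a perfect cube.
Continuing the search up to |y| = 50 finds no solutions either.
No (x, y) in the scanned range satisfies the equation.

No integer solutions with |y| ≤ 50.


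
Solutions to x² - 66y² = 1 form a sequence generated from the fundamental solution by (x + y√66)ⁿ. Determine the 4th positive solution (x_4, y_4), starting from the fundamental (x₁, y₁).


Step 1: Find the fundamental solution (x₁, y₁) of x² - 66y² = 1.
  Expand √66 as a continued fraction. a₀ = ⌊√66⌋ = 8; iterate m_{k+1} = d_k·a_k − m_k, d_{k+1} = (66 − m_{k+1}²)/d_k, a_{k+1} = ⌊(a₀ + m_{k+1})/d_{k+1}⌋ (starting m₀ = 0, d₀ = 1), with convergents p_k = a_k·p_{k-1} + p_{k-2}, q_k = a_k·q_{k-1} + q_{k-2} (p₋₁ = 1, q₋₁ = 0):
  k = 0: a₀ = 8; p₀/q₀ = 8/1; p₀² − 66·q₀² = 64 − 66 = -2.
  k = 1: m = 8, d = 2, a = ⌊(8 + 8)/2⌋ = 8; p/q = (8·8 + 1)/(8·1 + 0) = 65/8; p² − 66·q² = 4225 − 4224 = 1.
  The first convergent with p² − 66·q² = 1 gives the fundamental solution (x₁, y₁) = (65, 8).
Step 2: Apply the recurrence (x_{n+1}, y_{n+1}) = (x₁x_n + 66y₁y_n, x₁y_n + y₁x_n) repeatedly.
  From (x_1, y_1) = (65, 8): x_2 = 65·65 + 66·8·8 = 8449; y_2 = 65·8 + 8·65 = 1040.
  From (x_2, y_2) = (8449, 1040): x_3 = 65·8449 + 66·8·1040 = 1098305; y_3 = 65·1040 + 8·8449 = 135192.
  From (x_3, y_3) = (1098305, 135192): x_4 = 65·1098305 + 66·8·135192 = 142771201; y_4 = 65·135192 + 8·1098305 = 17573920.
Step 3: Verify x_4² - 66·y_4² = 20383615834982401 - 20383615834982400 = 1 (should be 1). ✓

(x_1, y_1) = (65, 8); (x_4, y_4) = (142771201, 17573920).


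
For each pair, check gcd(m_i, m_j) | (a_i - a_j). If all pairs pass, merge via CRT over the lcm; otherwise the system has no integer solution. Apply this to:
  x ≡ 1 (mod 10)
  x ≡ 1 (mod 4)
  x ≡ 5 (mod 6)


Moduli 10, 4, 6 are not pairwise coprime, so CRT works modulo lcm(m_i) when all pairwise compatibility conditions hold.
Pairwise compatibility: gcd(m_i, m_j) must divide a_i - a_j for every pair.
Merge one congruence at a time:
  Start: x ≡ 1 (mod 10).
  Combine with x ≡ 1 (mod 4): gcd(10, 4) = 2; 1 - 1 = 0, which IS divisible by 2, so compatible.
    Write x = 1 + 10·t and substitute into x ≡ 1 (mod 4): 10·t ≡ 1 − 1 = 0 (mod 4).
    Divide the congruence (and modulus) by g = 2: 5·t ≡ 0 (mod 2).
    Reduce coefficients mod 2: 1·t ≡ 0 (mod 2).
    So t ≡ 0 (mod 2).
    Then x = 1 + 10·0 = 1, valid modulo lcm(10, 4) = 20: x ≡ 1 (mod 20).
  Combine with x ≡ 5 (mod 6): gcd(20, 6) = 2; 5 - 1 = 4, which IS divisible by 2, so compatible.
    Write x = 1 + 20·t and substitute into x ≡ 5 (mod 6): 20·t ≡ 5 − 1 = 4 (mod 6).
    Divide the congruence (and modulus) by g = 2: 10·t ≡ 2 (mod 3).
    Reduce coefficients mod 3: 1·t ≡ 2 (mod 3).
    So t ≡ 2 (mod 3).
    Then x = 1 + 20·2 = 41, valid modulo lcm(20, 6) = 60: x ≡ 41 (mod 60).
Verify: 41 mod 10 = 1, 41 mod 4 = 1, 41 mod 6 = 5.

x ≡ 41 (mod 60).


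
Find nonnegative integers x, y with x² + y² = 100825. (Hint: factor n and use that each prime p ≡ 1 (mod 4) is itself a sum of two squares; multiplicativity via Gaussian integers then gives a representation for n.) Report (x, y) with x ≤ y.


Step 1: Factor n = 100825 = 5^2 · 37 · 109.
Step 2: Check the mod-4 condition on each prime factor: 5 ≡ 1 (mod 4), exponent 2; 37 ≡ 1 (mod 4), exponent 1; 109 ≡ 1 (mod 4), exponent 1.
All primes ≡ 3 (mod 4) appear to even exponent (or don't appear), so by the two-squares theorem n IS expressible as a sum of two squares.
Step 3: Build a representation. Group n = k² · m with k = 5 and m = 37 · 109 = 4033 (a product of primes ≡ 1 (mod 4)); a representation of m scales to one of n via (k·x)² + (k·y)² = k²(x² + y²). Each prime p ≡ 1 (mod 4) is itself a sum of two squares; find a² by testing p − a² for a perfect square:
  37: 37 − 1² = 36 = 6² ⇒ 37 = 1² + 6².
  109: 109 − 1² = 108, 109 − 2² = 105, 109 − 3² = 100 = 10² ⇒ 109 = 3² + 10².
  Combine using the Brahmagupta–Fibonacci identity (a² + b²)(c² + d²) = (ac − bd)² + (ad + bc)² = (ac + bd)² + (ad − bc)²:
  37 · 109 = 4033: from (1² + 6²)(3² + 10²), take (1·3 − 6·10, 1·10 + 6·3) = (3 − 60, 10 + 18) = (-57, 28); dropping signs (only squares matter) gives (57, 28); check 57² + 28² = 3249 + 784 = 4033 ✓.
  Scale by k = 5: (5·57, 5·28) = (285, 140).
Step 4: Order so x ≤ y and verify: 140² + 285² = 19600 + 81225 = 100825 = n. ✓

n = 100825 = 140² + 285² (one valid representation with x ≤ y).


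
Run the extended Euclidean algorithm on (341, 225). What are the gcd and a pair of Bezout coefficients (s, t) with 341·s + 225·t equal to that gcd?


Euclidean algorithm on (341, 225) — divide until remainder is 0:
  341 = 1 · 225 + 116
  225 = 1 · 116 + 109
  116 = 1 · 109 + 7
  109 = 15 · 7 + 4
  7 = 1 · 4 + 3
  4 = 1 · 3 + 1
  3 = 3 · 1 + 0
gcd(341, 225) = 1.
Track Bezout coefficients alongside the remainders: start with r₀ = 341 = a·1 + b·0 (s = 1, t = 0) and r₁ = 225 = a·0 + b·1 (s = 0, t = 1); each new remainder r_{k+1} = r_{k-1} − q_k·r_k inherits s_{k+1} = s_{k-1} − q_k·s_k, t_{k+1} = t_{k-1} − q_k·t_k, so r_k = a·s_k + b·t_k at every step:
  q = 1: r = 116, s = 1 − 1·0 = 1, t = 0 − 1·1 = -1  (check: 341·1 + 225·(-1) = 116)
  q = 1: r = 109, s = 0 − 1·1 = -1, t = 1 − 1·(-1) = 2  (check: 341·(-1) + 225·2 = 109)
  q = 1: r = 7, s = 1 − 1·(-1) = 2, t = -1 − 1·2 = -3  (check: 341·2 + 225·(-3) = 7)
  q = 15: r = 4, s = -1 − 15·2 = -31, t = 2 − 15·(-3) = 47  (check: 341·(-31) + 225·47 = 4)
  q = 1: r = 3, s = 2 − 1·(-31) = 33, t = -3 − 1·47 = -50  (check: 341·33 + 225·(-50) = 3)
  q = 1: r = 1, s = -31 − 1·33 = -64, t = 47 − 1·(-50) = 97  (check: 341·(-64) + 225·97 = 1)
The row with r = 1 (the gcd) gives the Bezout coefficients s = -64, t = 97.
Result: 341 · (-64) + 225 · (97) = 1.

gcd(341, 225) = 1; s = -64, t = 97 (check: 341·(-64) + 225·97 = 1).


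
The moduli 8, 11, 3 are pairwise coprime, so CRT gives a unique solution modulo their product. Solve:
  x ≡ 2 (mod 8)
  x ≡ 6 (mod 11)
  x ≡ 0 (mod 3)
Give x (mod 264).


Moduli 8, 11, 3 are pairwise coprime; by CRT there is a unique solution modulo M = 8 · 11 · 3 = 264.
Solve pairwise, accumulating the modulus:
  Start with x ≡ 2 (mod 8).
  Combine with x ≡ 6 (mod 11): since gcd(8, 11) = 1, we get a unique residue mod 88.
    Write x = 2 + 8·t and substitute into x ≡ 6 (mod 11): 8·t ≡ 6 − 2 = 4 (mod 11).
    The inverse of 8 mod 11 is 7 (since 8·7 = 56 = 5·11 + 1), so t ≡ 7·4 = 28 ≡ 6 (mod 11).
    Then x = 2 + 8·6 = 50, valid modulo lcm(8, 11) = 88: x ≡ 50 (mod 88).
  Combine with x ≡ 0 (mod 3): since gcd(88, 3) = 1, we get a unique residue mod 264.
    Write x = 50 + 88·t and substitute into x ≡ 0 (mod 3): 88·t ≡ 0 − 50 = -50 (mod 3).
    Reduce coefficients mod 3: 1·t ≡ 1 (mod 3).
    So t ≡ 1 (mod 3).
    Then x = 50 + 88·1 = 138, valid modulo lcm(88, 3) = 264: x ≡ 138 (mod 264).
Verify: 138 mod 8 = 2 ✓, 138 mod 11 = 6 ✓, 138 mod 3 = 0 ✓.

x ≡ 138 (mod 264).


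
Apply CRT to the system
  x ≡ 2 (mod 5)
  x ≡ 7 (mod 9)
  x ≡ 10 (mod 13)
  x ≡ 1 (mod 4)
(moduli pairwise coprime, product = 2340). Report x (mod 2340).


Product of moduli M = 5 · 9 · 13 · 4 = 2340.
Merge one congruence at a time:
  Start: x ≡ 2 (mod 5).
  Combine with x ≡ 7 (mod 9); new modulus lcm = 45.
    Write x = 2 + 5·t and substitute into x ≡ 7 (mod 9): 5·t ≡ 7 − 2 = 5 (mod 9).
    The inverse of 5 mod 9 is 2 (since 5·2 = 10 = 1·9 + 1), so t ≡ 2·5 = 10 ≡ 1 (mod 9).
    Then x = 2 + 5·1 = 7, valid modulo lcm(5, 9) = 45: x ≡ 7 (mod 45).
  Combine with x ≡ 10 (mod 13); new modulus lcm = 585.
    Write x = 7 + 45·t and substitute into x ≡ 10 (mod 13): 45·t ≡ 10 − 7 = 3 (mod 13).
    Reduce coefficients mod 13: 6·t ≡ 3 (mod 13).
    The inverse of 6 mod 13 is 11 (since 6·11 = 66 = 5·13 + 1), so t ≡ 11·3 = 33 ≡ 7 (mod 13).
    Then x = 7 + 45·7 = 322, valid modulo lcm(45, 13) = 585: x ≡ 322 (mod 585).
  Combine with x ≡ 1 (mod 4); new modulus lcm = 2340.
    Write x = 322 + 585·t and substitute into x ≡ 1 (mod 4): 585·t ≡ 1 − 322 = -321 (mod 4).
    Reduce coefficients mod 4: 1·t ≡ 3 (mod 4).
    So t ≡ 3 (mod 4).
    Then x = 322 + 585·3 = 2077, valid modulo lcm(585, 4) = 2340: x ≡ 2077 (mod 2340).
Verify against each original: 2077 mod 5 = 2, 2077 mod 9 = 7, 2077 mod 13 = 10, 2077 mod 4 = 1.

x ≡ 2077 (mod 2340).


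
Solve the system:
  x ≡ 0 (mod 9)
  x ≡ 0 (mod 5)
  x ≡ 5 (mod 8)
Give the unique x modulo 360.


Moduli 9, 5, 8 are pairwise coprime; by CRT there is a unique solution modulo M = 9 · 5 · 8 = 360.
Solve pairwise, accumulating the modulus:
  Start with x ≡ 0 (mod 9).
  Combine with x ≡ 0 (mod 5): since gcd(9, 5) = 1, we get a unique residue mod 45.
    Write x = 0 + 9·t and substitute into x ≡ 0 (mod 5): 9·t ≡ 0 − 0 = 0 (mod 5).
    Reduce coefficients mod 5: 4·t ≡ 0 (mod 5).
    The inverse of 4 mod 5 is 4 (since 4·4 = 16 = 3·5 + 1), so t ≡ 4·0 = 0 ≡ 0 (mod 5).
    Then x = 0 + 9·0 = 0, valid modulo lcm(9, 5) = 45: x ≡ 0 (mod 45).
  Combine with x ≡ 5 (mod 8): since gcd(45, 8) = 1, we get a unique residue mod 360.
    Write x = 0 + 45·t and substitute into x ≡ 5 (mod 8): 45·t ≡ 5 − 0 = 5 (mod 8).
    Reduce coefficients mod 8: 5·t ≡ 5 (mod 8).
    The inverse of 5 mod 8 is 5 (since 5·5 = 25 = 3·8 + 1), so t ≡ 5·5 = 25 ≡ 1 (mod 8).
    Then x = 0 + 45·1 = 45, valid modulo lcm(45, 8) = 360: x ≡ 45 (mod 360).
Verify: 45 mod 9 = 0 ✓, 45 mod 5 = 0 ✓, 45 mod 8 = 5 ✓.

x ≡ 45 (mod 360).


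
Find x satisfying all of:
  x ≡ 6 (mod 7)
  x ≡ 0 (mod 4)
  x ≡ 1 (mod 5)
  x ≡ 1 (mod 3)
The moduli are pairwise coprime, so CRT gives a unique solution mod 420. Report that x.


Product of moduli M = 7 · 4 · 5 · 3 = 420.
Merge one congruence at a time:
  Start: x ≡ 6 (mod 7).
  Combine with x ≡ 0 (mod 4); new modulus lcm = 28.
    Write x = 6 + 7·t and substitute into x ≡ 0 (mod 4): 7·t ≡ 0 − 6 = -6 (mod 4).
    Reduce coefficients mod 4: 3·t ≡ 2 (mod 4).
    The inverse of 3 mod 4 is 3 (since 3·3 = 9 = 2·4 + 1), so t ≡ 3·2 = 6 ≡ 2 (mod 4).
    Then x = 6 + 7·2 = 20, valid modulo lcm(7, 4) = 28: x ≡ 20 (mod 28).
  Combine with x ≡ 1 (mod 5); new modulus lcm = 140.
    Write x = 20 + 28·t and substitute into x ≡ 1 (mod 5): 28·t ≡ 1 − 20 = -19 (mod 5).
    Reduce coefficients mod 5: 3·t ≡ 1 (mod 5).
    The inverse of 3 mod 5 is 2 (since 3·2 = 6 = 1·5 + 1), so t ≡ 2·1 = 2 ≡ 2 (mod 5).
    Then x = 20 + 28·2 = 76, valid modulo lcm(28, 5) = 140: x ≡ 76 (mod 140).
  Combine with x ≡ 1 (mod 3); new modulus lcm = 420.
    Write x = 76 + 140·t and substitute into x ≡ 1 (mod 3): 140·t ≡ 1 − 76 = -75 (mod 3).
    Reduce coefficients mod 3: 2·t ≡ 0 (mod 3).
    The inverse of 2 mod 3 is 2 (since 2·2 = 4 = 1·3 + 1), so t ≡ 2·0 = 0 ≡ 0 (mod 3).
    Then x = 76 + 140·0 = 76, valid modulo lcm(140, 3) = 420: x ≡ 76 (mod 420).
Verify against each original: 76 mod 7 = 6, 76 mod 4 = 0, 76 mod 5 = 1, 76 mod 3 = 1.

x ≡ 76 (mod 420).


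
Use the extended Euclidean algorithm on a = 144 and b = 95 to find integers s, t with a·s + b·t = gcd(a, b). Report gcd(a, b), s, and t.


Euclidean algorithm on (144, 95) — divide until remainder is 0:
  144 = 1 · 95 + 49
  95 = 1 · 49 + 46
  49 = 1 · 46 + 3
  46 = 15 · 3 + 1
  3 = 3 · 1 + 0
gcd(144, 95) = 1.
Track Bezout coefficients alongside the remainders: start with r₀ = 144 = a·1 + b·0 (s = 1, t = 0) and r₁ = 95 = a·0 + b·1 (s = 0, t = 1); each new remainder r_{k+1} = r_{k-1} − q_k·r_k inherits s_{k+1} = s_{k-1} − q_k·s_k, t_{k+1} = t_{k-1} − q_k·t_k, so r_k = a·s_k + b·t_k at every step:
  q = 1: r = 49, s = 1 − 1·0 = 1, t = 0 − 1·1 = -1  (check: 144·1 + 95·(-1) = 49)
  q = 1: r = 46, s = 0 − 1·1 = -1, t = 1 − 1·(-1) = 2  (check: 144·(-1) + 95·2 = 46)
  q = 1: r = 3, s = 1 − 1·(-1) = 2, t = -1 − 1·2 = -3  (check: 144·2 + 95·(-3) = 3)
  q = 15: r = 1, s = -1 − 15·2 = -31, t = 2 − 15·(-3) = 47  (check: 144·(-31) + 95·47 = 1)
The row with r = 1 (the gcd) gives the Bezout coefficients s = -31, t = 47.
Result: 144 · (-31) + 95 · (47) = 1.

gcd(144, 95) = 1; s = -31, t = 47 (check: 144·(-31) + 95·47 = 1).


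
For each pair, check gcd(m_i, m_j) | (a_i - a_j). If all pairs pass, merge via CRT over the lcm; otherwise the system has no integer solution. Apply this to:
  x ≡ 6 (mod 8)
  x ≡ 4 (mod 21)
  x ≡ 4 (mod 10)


Moduli 8, 21, 10 are not pairwise coprime, so CRT works modulo lcm(m_i) when all pairwise compatibility conditions hold.
Pairwise compatibility: gcd(m_i, m_j) must divide a_i - a_j for every pair.
Merge one congruence at a time:
  Start: x ≡ 6 (mod 8).
  Combine with x ≡ 4 (mod 21): gcd(8, 21) = 1; 4 - 6 = -2, which IS divisible by 1, so compatible.
    Write x = 6 + 8·t and substitute into x ≡ 4 (mod 21): 8·t ≡ 4 − 6 = -2 (mod 21).
    Reduce coefficients mod 21: 8·t ≡ 19 (mod 21).
    The inverse of 8 mod 21 is 8 (since 8·8 = 64 = 3·21 + 1), so t ≡ 8·19 = 152 ≡ 5 (mod 21).
    Then x = 6 + 8·5 = 46, valid modulo lcm(8, 21) = 168: x ≡ 46 (mod 168).
  Combine with x ≡ 4 (mod 10): gcd(168, 10) = 2; 4 - 46 = -42, which IS divisible by 2, so compatible.
    Write x = 46 + 168·t and substitute into x ≡ 4 (mod 10): 168·t ≡ 4 − 46 = -42 (mod 10).
    Divide the congruence (and modulus) by g = 2: 84·t ≡ -21 (mod 5).
    Reduce coefficients mod 5: 4·t ≡ 4 (mod 5).
    The inverse of 4 mod 5 is 4 (since 4·4 = 16 = 3·5 + 1), so t ≡ 4·4 = 16 ≡ 1 (mod 5).
    Then x = 46 + 168·1 = 214, valid modulo lcm(168, 10) = 840: x ≡ 214 (mod 840).
Verify: 214 mod 8 = 6, 214 mod 21 = 4, 214 mod 10 = 4.

x ≡ 214 (mod 840).


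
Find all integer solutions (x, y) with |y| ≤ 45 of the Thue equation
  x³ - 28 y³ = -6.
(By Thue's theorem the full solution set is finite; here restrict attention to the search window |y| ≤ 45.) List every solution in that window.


The equation is x³ - 28y³ = -6. For fixed y, x³ = 28·y³ − 6, so a solution requires the RHS to be a perfect cube.
Strategy: iterate y from -45 to 45, compute RHS = 28·y³ − 6, and check whether it is a (positive or negative) perfect cube.
Check small values of y:
  y = 0: RHS = -6 is not a perfect cube.
  y = 1: RHS = 22 is not a perfect cube.
  y = -1: RHS = -34 is not a perfect cube.
  y = 2: RHS = 218 is not a perfect cube.
  y = -2: RHS = -230 is not a perfect cube.
  y = 3: RHS = 750 is not a perfect cube.
  y = -3: RHS = -762 is not a perfect cube.
Continuing the search up to |y| = 45 finds no solutions either.
No (x, y) in the scanned range satisfies the equation.

No integer solutions with |y| ≤ 45.


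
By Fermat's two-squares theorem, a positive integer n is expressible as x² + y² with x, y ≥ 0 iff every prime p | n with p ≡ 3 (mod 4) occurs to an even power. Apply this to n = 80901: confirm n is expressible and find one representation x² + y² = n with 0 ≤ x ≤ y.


Step 1: Factor n = 80901 = 3^2 · 89 · 101.
Step 2: Check the mod-4 condition on each prime factor: 3 ≡ 3 (mod 4), exponent 2 (must be even); 89 ≡ 1 (mod 4), exponent 1; 101 ≡ 1 (mod 4), exponent 1.
All primes ≡ 3 (mod 4) appear to even exponent (or don't appear), so by the two-squares theorem n IS expressible as a sum of two squares.
Step 3: Build a representation. Group n = k² · m with k = 3 and m = 89 · 101 = 8989 (a product of primes ≡ 1 (mod 4)); a representation of m scales to one of n via (k·x)² + (k·y)² = k²(x² + y²). Each prime p ≡ 1 (mod 4) is itself a sum of two squares; find a² by testing p − a² for a perfect square:
  89: 89 − 1² = 88, 89 − 2² = 85, 89 − 3² = 80, 89 − 4² = 73, 89 − 5² = 64 = 8² ⇒ 89 = 5² + 8².
  101: 101 − 1² = 100 = 10² ⇒ 101 = 1² + 10².
  Combine using the Brahmagupta–Fibonacci identity (a² + b²)(c² + d²) = (ac − bd)² + (ad + bc)² = (ac + bd)² + (ad − bc)²:
  89 · 101 = 8989: from (5² + 8²)(1² + 10²), take (5·1 − 8·10, 5·10 + 8·1) = (5 − 80, 50 + 8) = (-75, 58); dropping signs (only squares matter) gives (75, 58); check 75² + 58² = 5625 + 3364 = 8989 ✓.
  Scale by k = 3: (3·75, 3·58) = (225, 174).
Step 4: Order so x ≤ y and verify: 174² + 225² = 30276 + 50625 = 80901 = n. ✓

n = 80901 = 174² + 225² (one valid representation with x ≤ y).


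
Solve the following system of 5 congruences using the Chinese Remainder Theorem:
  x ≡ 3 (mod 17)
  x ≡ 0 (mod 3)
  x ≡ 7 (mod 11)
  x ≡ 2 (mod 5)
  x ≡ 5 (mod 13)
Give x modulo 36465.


Product of moduli M = 17 · 3 · 11 · 5 · 13 = 36465.
Merge one congruence at a time:
  Start: x ≡ 3 (mod 17).
  Combine with x ≡ 0 (mod 3); new modulus lcm = 51.
    Write x = 3 + 17·t and substitute into x ≡ 0 (mod 3): 17·t ≡ 0 − 3 = -3 (mod 3).
    Reduce coefficients mod 3: 2·t ≡ 0 (mod 3).
    The inverse of 2 mod 3 is 2 (since 2·2 = 4 = 1·3 + 1), so t ≡ 2·0 = 0 ≡ 0 (mod 3).
    Then x = 3 + 17·0 = 3, valid modulo lcm(17, 3) = 51: x ≡ 3 (mod 51).
  Combine with x ≡ 7 (mod 11); new modulus lcm = 561.
    Write x = 3 + 51·t and substitute into x ≡ 7 (mod 11): 51·t ≡ 7 − 3 = 4 (mod 11).
    Reduce coefficients mod 11: 7·t ≡ 4 (mod 11).
    The inverse of 7 mod 11 is 8 (since 7·8 = 56 = 5·11 + 1), so t ≡ 8·4 = 32 ≡ 10 (mod 11).
    Then x = 3 + 51·10 = 513, valid modulo lcm(51, 11) = 561: x ≡ 513 (mod 561).
  Combine with x ≡ 2 (mod 5); new modulus lcm = 2805.
    Write x = 513 + 561·t and substitute into x ≡ 2 (mod 5): 561·t ≡ 2 − 513 = -511 (mod 5).
    Reduce coefficients mod 5: 1·t ≡ 4 (mod 5).
    So t ≡ 4 (mod 5).
    Then x = 513 + 561·4 = 2757, valid modulo lcm(561, 5) = 2805: x ≡ 2757 (mod 2805).
  Combine with x ≡ 5 (mod 13); new modulus lcm = 36465.
    Write x = 2757 + 2805·t and substitute into x ≡ 5 (mod 13): 2805·t ≡ 5 − 2757 = -2752 (mod 13).
    Reduce coefficients mod 13: 10·t ≡ 4 (mod 13).
    The inverse of 10 mod 13 is 4 (since 10·4 = 40 = 3·13 + 1), so t ≡ 4·4 = 16 ≡ 3 (mod 13).
    Then x = 2757 + 2805·3 = 11172, valid modulo lcm(2805, 13) = 36465: x ≡ 11172 (mod 36465).
Verify against each original: 11172 mod 17 = 3, 11172 mod 3 = 0, 11172 mod 11 = 7, 11172 mod 5 = 2, 11172 mod 13 = 5.

x ≡ 11172 (mod 36465).


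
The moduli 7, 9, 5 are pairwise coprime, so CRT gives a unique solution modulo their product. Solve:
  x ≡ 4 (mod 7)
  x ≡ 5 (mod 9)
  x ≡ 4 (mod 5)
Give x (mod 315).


Moduli 7, 9, 5 are pairwise coprime; by CRT there is a unique solution modulo M = 7 · 9 · 5 = 315.
Solve pairwise, accumulating the modulus:
  Start with x ≡ 4 (mod 7).
  Combine with x ≡ 5 (mod 9): since gcd(7, 9) = 1, we get a unique residue mod 63.
    Write x = 4 + 7·t and substitute into x ≡ 5 (mod 9): 7·t ≡ 5 − 4 = 1 (mod 9).
    The inverse of 7 mod 9 is 4 (since 7·4 = 28 = 3·9 + 1), so t ≡ 4·1 = 4 ≡ 4 (mod 9).
    Then x = 4 + 7·4 = 32, valid modulo lcm(7, 9) = 63: x ≡ 32 (mod 63).
  Combine with x ≡ 4 (mod 5): since gcd(63, 5) = 1, we get a unique residue mod 315.
    Write x = 32 + 63·t and substitute into x ≡ 4 (mod 5): 63·t ≡ 4 − 32 = -28 (mod 5).
    Reduce coefficients mod 5: 3·t ≡ 2 (mod 5).
    The inverse of 3 mod 5 is 2 (since 3·2 = 6 = 1·5 + 1), so t ≡ 2·2 = 4 ≡ 4 (mod 5).
    Then x = 32 + 63·4 = 284, valid modulo lcm(63, 5) = 315: x ≡ 284 (mod 315).
Verify: 284 mod 7 = 4 ✓, 284 mod 9 = 5 ✓, 284 mod 5 = 4 ✓.

x ≡ 284 (mod 315).


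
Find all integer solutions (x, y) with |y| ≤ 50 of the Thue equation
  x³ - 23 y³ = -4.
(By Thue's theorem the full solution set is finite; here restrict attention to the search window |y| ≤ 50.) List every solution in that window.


The equation is x³ - 23y³ = -4. For fixed y, x³ = 23·y³ − 4, so a solution requires the RHS to be a perfect cube.
Strategy: iterate y from -50 to 50, compute RHS = 23·y³ − 4, and check whether it is a (positive or negative) perfect cube.
Check small values of y:
  y = 0: RHS = -4 is not a perfect cube.
  y = 1: RHS = 19 is not a perfect cube.
  y = -1: RHS = -27 = (-3)³ ⇒ x = -3 works.
  y = 2: RHS = 180 is not a perfect cube.
  y = -2: RHS = -188 is not a perfect cube.
  y = 3: RHS = 617 is not a perfect cube.
  y = -3: RHS = -625 is not a perfect cube.
Continuing the search up to |y| = 50 finds no further solutions beyond those listed.
Collected solutions: (-3, -1).

Solutions (with |y| ≤ 50): (-3, -1).


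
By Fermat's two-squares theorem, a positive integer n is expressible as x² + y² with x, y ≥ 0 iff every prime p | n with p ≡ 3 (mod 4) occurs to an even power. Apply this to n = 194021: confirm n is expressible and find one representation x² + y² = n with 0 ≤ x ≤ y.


Step 1: Factor n = 194021 = 17 · 101 · 113.
Step 2: Check the mod-4 condition on each prime factor: 17 ≡ 1 (mod 4), exponent 1; 101 ≡ 1 (mod 4), exponent 1; 113 ≡ 1 (mod 4), exponent 1.
All primes ≡ 3 (mod 4) appear to even exponent (or don't appear), so by the two-squares theorem n IS expressible as a sum of two squares.
Step 3: Build a representation. Here n = 17 · 101 · 113 is a product of primes ≡ 1 (mod 4). Each prime p ≡ 1 (mod 4) is itself a sum of two squares; find a² by testing p − a² for a perfect square:
  17: 17 − 1² = 16 = 4² ⇒ 17 = 1² + 4².
  101: 101 − 1² = 100 = 10² ⇒ 101 = 1² + 10².
  113: 113 − 1² = 112, 113 − 2² = 109, 113 − 3² = 104, 113 − 4² = 97, 113 − 5² = 88, 113 − 6² = 77, 113 − 7² = 64 = 8² ⇒ 113 = 7² + 8².
  Combine using the Brahmagupta–Fibonacci identity (a² + b²)(c² + d²) = (ac − bd)² + (ad + bc)² = (ac + bd)² + (ad − bc)²:
  17 · 101 = 1717: from (1² + 4²)(1² + 10²), take (1·1 − 4·10, 1·10 + 4·1) = (1 − 40, 10 + 4) = (-39, 14); dropping signs (only squares matter) gives (39, 14); check 39² + 14² = 1521 + 196 = 1717 ✓.
  1717 · 113 = 194021: from (39² + 14²)(7² + 8²), take (39·7 − 14·8, 39·8 + 14·7) = (273 − 112, 312 + 98) = (161, 410); check 161² + 410² = 25921 + 168100 = 194021 ✓.
Step 4: Order so x ≤ y and verify: 161² + 410² = 25921 + 168100 = 194021 = n. ✓

n = 194021 = 161² + 410² (one valid representation with x ≤ y).


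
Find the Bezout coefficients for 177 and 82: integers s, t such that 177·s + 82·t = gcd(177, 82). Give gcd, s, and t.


Euclidean algorithm on (177, 82) — divide until remainder is 0:
  177 = 2 · 82 + 13
  82 = 6 · 13 + 4
  13 = 3 · 4 + 1
  4 = 4 · 1 + 0
gcd(177, 82) = 1.
Track Bezout coefficients alongside the remainders: start with r₀ = 177 = a·1 + b·0 (s = 1, t = 0) and r₁ = 82 = a·0 + b·1 (s = 0, t = 1); each new remainder r_{k+1} = r_{k-1} − q_k·r_k inherits s_{k+1} = s_{k-1} − q_k·s_k, t_{k+1} = t_{k-1} − q_k·t_k, so r_k = a·s_k + b·t_k at every step:
  q = 2: r = 13, s = 1 − 2·0 = 1, t = 0 − 2·1 = -2  (check: 177·1 + 82·(-2) = 13)
  q = 6: r = 4, s = 0 − 6·1 = -6, t = 1 − 6·(-2) = 13  (check: 177·(-6) + 82·13 = 4)
  q = 3: r = 1, s = 1 − 3·(-6) = 19, t = -2 − 3·13 = -41  (check: 177·19 + 82·(-41) = 1)
The row with r = 1 (the gcd) gives the Bezout coefficients s = 19, t = -41.
Result: 177 · (19) + 82 · (-41) = 1.

gcd(177, 82) = 1; s = 19, t = -41 (check: 177·19 + 82·(-41) = 1).


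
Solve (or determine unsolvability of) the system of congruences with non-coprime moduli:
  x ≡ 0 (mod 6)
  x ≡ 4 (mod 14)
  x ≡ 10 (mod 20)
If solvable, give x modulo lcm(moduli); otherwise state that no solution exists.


Moduli 6, 14, 20 are not pairwise coprime, so CRT works modulo lcm(m_i) when all pairwise compatibility conditions hold.
Pairwise compatibility: gcd(m_i, m_j) must divide a_i - a_j for every pair.
Merge one congruence at a time:
  Start: x ≡ 0 (mod 6).
  Combine with x ≡ 4 (mod 14): gcd(6, 14) = 2; 4 - 0 = 4, which IS divisible by 2, so compatible.
    Write x = 0 + 6·t and substitute into x ≡ 4 (mod 14): 6·t ≡ 4 − 0 = 4 (mod 14).
    Divide the congruence (and modulus) by g = 2: 3·t ≡ 2 (mod 7).
    The inverse of 3 mod 7 is 5 (since 3·5 = 15 = 2·7 + 1), so t ≡ 5·2 = 10 ≡ 3 (mod 7).
    Then x = 0 + 6·3 = 18, valid modulo lcm(6, 14) = 42: x ≡ 18 (mod 42).
  Combine with x ≡ 10 (mod 20): gcd(42, 20) = 2; 10 - 18 = -8, which IS divisible by 2, so compatible.
    Write x = 18 + 42·t and substitute into x ≡ 10 (mod 20): 42·t ≡ 10 − 18 = -8 (mod 20).
    Divide the congruence (and modulus) by g = 2: 21·t ≡ -4 (mod 10).
    Reduce coefficients mod 10: 1·t ≡ 6 (mod 10).
    So t ≡ 6 (mod 10).
    Then x = 18 + 42·6 = 270, valid modulo lcm(42, 20) = 420: x ≡ 270 (mod 420).
Verify: 270 mod 6 = 0, 270 mod 14 = 4, 270 mod 20 = 10.

x ≡ 270 (mod 420).


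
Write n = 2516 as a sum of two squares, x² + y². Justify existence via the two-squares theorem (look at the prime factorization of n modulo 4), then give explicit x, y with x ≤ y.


Step 1: Factor n = 2516 = 2^2 · 17 · 37.
Step 2: Check the mod-4 condition on each prime factor: 2 = 2 (special); 17 ≡ 1 (mod 4), exponent 1; 37 ≡ 1 (mod 4), exponent 1.
All primes ≡ 3 (mod 4) appear to even exponent (or don't appear), so by the two-squares theorem n IS expressible as a sum of two squares.
Step 3: Build a representation. Group n = k² · m with k = 2 and m = 17 · 37 = 629 (a product of primes ≡ 1 (mod 4)); a representation of m scales to one of n via (k·x)² + (k·y)² = k²(x² + y²). Each prime p ≡ 1 (mod 4) is itself a sum of two squares; find a² by testing p − a² for a perfect square:
  17: 17 − 1² = 16 = 4² ⇒ 17 = 1² + 4².
  37: 37 − 1² = 36 = 6² ⇒ 37 = 1² + 6².
  Combine using the Brahmagupta–Fibonacci identity (a² + b²)(c² + d²) = (ac − bd)² + (ad + bc)² = (ac + bd)² + (ad − bc)²:
  17 · 37 = 629: from (1² + 4²)(1² + 6²), take (1·1 − 4·6, 1·6 + 4·1) = (1 − 24, 6 + 4) = (-23, 10); dropping signs (only squares matter) gives (23, 10); check 23² + 10² = 529 + 100 = 629 ✓.
  Scale by k = 2: (2·23, 2·10) = (46, 20).
Step 4: Order so x ≤ y and verify: 20² + 46² = 400 + 2116 = 2516 = n. ✓

n = 2516 = 20² + 46² (one valid representation with x ≤ y).


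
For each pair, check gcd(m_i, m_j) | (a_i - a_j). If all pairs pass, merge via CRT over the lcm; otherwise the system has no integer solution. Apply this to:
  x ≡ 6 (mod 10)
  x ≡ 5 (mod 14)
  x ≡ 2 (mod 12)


Moduli 10, 14, 12 are not pairwise coprime, so CRT works modulo lcm(m_i) when all pairwise compatibility conditions hold.
Pairwise compatibility: gcd(m_i, m_j) must divide a_i - a_j for every pair.
Merge one congruence at a time:
  Start: x ≡ 6 (mod 10).
  Combine with x ≡ 5 (mod 14): gcd(10, 14) = 2, and 5 - 6 = -1 is NOT divisible by 2.
    ⇒ system is inconsistent (no integer solution).

No solution (the system is inconsistent).


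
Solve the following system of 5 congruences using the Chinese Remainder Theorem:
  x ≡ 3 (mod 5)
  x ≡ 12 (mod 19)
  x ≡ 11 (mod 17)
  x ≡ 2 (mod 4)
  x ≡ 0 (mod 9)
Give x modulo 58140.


Product of moduli M = 5 · 19 · 17 · 4 · 9 = 58140.
Merge one congruence at a time:
  Start: x ≡ 3 (mod 5).
  Combine with x ≡ 12 (mod 19); new modulus lcm = 95.
    Write x = 3 + 5·t and substitute into x ≡ 12 (mod 19): 5·t ≡ 12 − 3 = 9 (mod 19).
    The inverse of 5 mod 19 is 4 (since 5·4 = 20 = 1·19 + 1), so t ≡ 4·9 = 36 ≡ 17 (mod 19).
    Then x = 3 + 5·17 = 88, valid modulo lcm(5, 19) = 95: x ≡ 88 (mod 95).
  Combine with x ≡ 11 (mod 17); new modulus lcm = 1615.
    Write x = 88 + 95·t and substitute into x ≡ 11 (mod 17): 95·t ≡ 11 − 88 = -77 (mod 17).
    Reduce coefficients mod 17: 10·t ≡ 8 (mod 17).
    The inverse of 10 mod 17 is 12 (since 10·12 = 120 = 7·17 + 1), so t ≡ 12·8 = 96 ≡ 11 (mod 17).
    Then x = 88 + 95·11 = 1133, valid modulo lcm(95, 17) = 1615: x ≡ 1133 (mod 1615).
  Combine with x ≡ 2 (mod 4); new modulus lcm = 6460.
    Write x = 1133 + 1615·t and substitute into x ≡ 2 (mod 4): 1615·t ≡ 2 − 1133 = -1131 (mod 4).
    Reduce coefficients mod 4: 3·t ≡ 1 (mod 4).
    The inverse of 3 mod 4 is 3 (since 3·3 = 9 = 2·4 + 1), so t ≡ 3·1 = 3 ≡ 3 (mod 4).
    Then x = 1133 + 1615·3 = 5978, valid modulo lcm(1615, 4) = 6460: x ≡ 5978 (mod 6460).
  Combine with x ≡ 0 (mod 9); new modulus lcm = 58140.
    Write x = 5978 + 6460·t and substitute into x ≡ 0 (mod 9): 6460·t ≡ 0 − 5978 = -5978 (mod 9).
    Reduce coefficients mod 9: 7·t ≡ 7 (mod 9).
    The inverse of 7 mod 9 is 4 (since 7·4 = 28 = 3·9 + 1), so t ≡ 4·7 = 28 ≡ 1 (mod 9).
    Then x = 5978 + 6460·1 = 12438, valid modulo lcm(6460, 9) = 58140: x ≡ 12438 (mod 58140).
Verify against each original: 12438 mod 5 = 3, 12438 mod 19 = 12, 12438 mod 17 = 11, 12438 mod 4 = 2, 12438 mod 9 = 0.

x ≡ 12438 (mod 58140).


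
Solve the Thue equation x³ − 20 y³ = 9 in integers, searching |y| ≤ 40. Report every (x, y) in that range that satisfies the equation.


The equation is x³ - 20y³ = 9. For fixed y, x³ = 20·y³ + 9, so a solution requires the RHS to be a perfect cube.
Strategy: iterate y from -40 to 40, compute RHS = 20·y³ + 9, and check whether it is a (positive or negative) perfect cube.
Check small values of y:
  y = 0: RHS = 9 is not a perfect cube.
  y = 1: RHS = 29 is not a perfect cube.
  y = -1: RHS = -11 is not a perfect cube.
  y = 2: RHS = 169 is not a perfect cube.
  y = -2: RHS = -151 is not a perfect cube.
  y = 3: RHS = 549 is not a perfect cube.
  y = -3: RHS = -531 is not a perfect cube.
Continuing the search up to |y| = 40 finds no solutions either.
No (x, y) in the scanned range satisfies the equation.

No integer solutions with |y| ≤ 40.


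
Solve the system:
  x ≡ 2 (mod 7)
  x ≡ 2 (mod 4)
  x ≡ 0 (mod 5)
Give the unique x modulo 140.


Moduli 7, 4, 5 are pairwise coprime; by CRT there is a unique solution modulo M = 7 · 4 · 5 = 140.
Solve pairwise, accumulating the modulus:
  Start with x ≡ 2 (mod 7).
  Combine with x ≡ 2 (mod 4): since gcd(7, 4) = 1, we get a unique residue mod 28.
    Write x = 2 + 7·t and substitute into x ≡ 2 (mod 4): 7·t ≡ 2 − 2 = 0 (mod 4).
    Reduce coefficients mod 4: 3·t ≡ 0 (mod 4).
    The inverse of 3 mod 4 is 3 (since 3·3 = 9 = 2·4 + 1), so t ≡ 3·0 = 0 ≡ 0 (mod 4).
    Then x = 2 + 7·0 = 2, valid modulo lcm(7, 4) = 28: x ≡ 2 (mod 28).
  Combine with x ≡ 0 (mod 5): since gcd(28, 5) = 1, we get a unique residue mod 140.
    Write x = 2 + 28·t and substitute into x ≡ 0 (mod 5): 28·t ≡ 0 − 2 = -2 (mod 5).
    Reduce coefficients mod 5: 3·t ≡ 3 (mod 5).
    The inverse of 3 mod 5 is 2 (since 3·2 = 6 = 1·5 + 1), so t ≡ 2·3 = 6 ≡ 1 (mod 5).
    Then x = 2 + 28·1 = 30, valid modulo lcm(28, 5) = 140: x ≡ 30 (mod 140).
Verify: 30 mod 7 = 2 ✓, 30 mod 4 = 2 ✓, 30 mod 5 = 0 ✓.

x ≡ 30 (mod 140).


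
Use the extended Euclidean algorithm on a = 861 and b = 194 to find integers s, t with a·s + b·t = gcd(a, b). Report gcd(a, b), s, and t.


Euclidean algorithm on (861, 194) — divide until remainder is 0:
  861 = 4 · 194 + 85
  194 = 2 · 85 + 24
  85 = 3 · 24 + 13
  24 = 1 · 13 + 11
  13 = 1 · 11 + 2
  11 = 5 · 2 + 1
  2 = 2 · 1 + 0
gcd(861, 194) = 1.
Track Bezout coefficients alongside the remainders: start with r₀ = 861 = a·1 + b·0 (s = 1, t = 0) and r₁ = 194 = a·0 + b·1 (s = 0, t = 1); each new remainder r_{k+1} = r_{k-1} − q_k·r_k inherits s_{k+1} = s_{k-1} − q_k·s_k, t_{k+1} = t_{k-1} − q_k·t_k, so r_k = a·s_k + b·t_k at every step:
  q = 4: r = 85, s = 1 − 4·0 = 1, t = 0 − 4·1 = -4  (check: 861·1 + 194·(-4) = 85)
  q = 2: r = 24, s = 0 − 2·1 = -2, t = 1 − 2·(-4) = 9  (check: 861·(-2) + 194·9 = 24)
  q = 3: r = 13, s = 1 − 3·(-2) = 7, t = -4 − 3·9 = -31  (check: 861·7 + 194·(-31) = 13)
  q = 1: r = 11, s = -2 − 1·7 = -9, t = 9 − 1·(-31) = 40  (check: 861·(-9) + 194·40 = 11)
  q = 1: r = 2, s = 7 − 1·(-9) = 16, t = -31 − 1·40 = -71  (check: 861·16 + 194·(-71) = 2)
  q = 5: r = 1, s = -9 − 5·16 = -89, t = 40 − 5·(-71) = 395  (check: 861·(-89) + 194·395 = 1)
The row with r = 1 (the gcd) gives the Bezout coefficients s = -89, t = 395.
Result: 861 · (-89) + 194 · (395) = 1.

gcd(861, 194) = 1; s = -89, t = 395 (check: 861·(-89) + 194·395 = 1).


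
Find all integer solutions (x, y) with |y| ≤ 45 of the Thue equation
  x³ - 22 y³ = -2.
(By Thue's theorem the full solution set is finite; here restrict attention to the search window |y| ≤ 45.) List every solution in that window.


The equation is x³ - 22y³ = -2. For fixed y, x³ = 22·y³ − 2, so a solution requires the RHS to be a perfect cube.
Strategy: iterate y from -45 to 45, compute RHS = 22·y³ − 2, and check whether it is a (positive or negative) perfect cube.
Check small values of y:
  y = 0: RHS = -2 is not a perfect cube.
  y = 1: RHS = 20 is not a perfect cube.
  y = -1: RHS = -24 is not a perfect cube.
  y = 2: RHS = 174 is not a perfect cube.
  y = -2: RHS = -178 is not a perfect cube.
  y = 3: RHS = 592 is not a perfect cube.
  y = -3: RHS = -596 is not a perfect cube.
Continuing the search up to |y| = 45 finds no solutions either.
No (x, y) in the scanned range satisfies the equation.

No integer solutions with |y| ≤ 45.


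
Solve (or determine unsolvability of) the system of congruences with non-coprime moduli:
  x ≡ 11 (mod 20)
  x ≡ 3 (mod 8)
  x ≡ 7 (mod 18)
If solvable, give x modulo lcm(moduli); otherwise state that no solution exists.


Moduli 20, 8, 18 are not pairwise coprime, so CRT works modulo lcm(m_i) when all pairwise compatibility conditions hold.
Pairwise compatibility: gcd(m_i, m_j) must divide a_i - a_j for every pair.
Merge one congruence at a time:
  Start: x ≡ 11 (mod 20).
  Combine with x ≡ 3 (mod 8): gcd(20, 8) = 4; 3 - 11 = -8, which IS divisible by 4, so compatible.
    Write x = 11 + 20·t and substitute into x ≡ 3 (mod 8): 20·t ≡ 3 − 11 = -8 (mod 8).
    Divide the congruence (and modulus) by g = 4: 5·t ≡ -2 (mod 2).
    Reduce coefficients mod 2: 1·t ≡ 0 (mod 2).
    So t ≡ 0 (mod 2).
    Then x = 11 + 20·0 = 11, valid modulo lcm(20, 8) = 40: x ≡ 11 (mod 40).
  Combine with x ≡ 7 (mod 18): gcd(40, 18) = 2; 7 - 11 = -4, which IS divisible by 2, so compatible.
    Write x = 11 + 40·t and substitute into x ≡ 7 (mod 18): 40·t ≡ 7 − 11 = -4 (mod 18).
    Divide the congruence (and modulus) by g = 2: 20·t ≡ -2 (mod 9).
    Reduce coefficients mod 9: 2·t ≡ 7 (mod 9).
    The inverse of 2 mod 9 is 5 (since 2·5 = 10 = 1·9 + 1), so t ≡ 5·7 = 35 ≡ 8 (mod 9).
    Then x = 11 + 40·8 = 331, valid modulo lcm(40, 18) = 360: x ≡ 331 (mod 360).
Verify: 331 mod 20 = 11, 331 mod 8 = 3, 331 mod 18 = 7.

x ≡ 331 (mod 360).


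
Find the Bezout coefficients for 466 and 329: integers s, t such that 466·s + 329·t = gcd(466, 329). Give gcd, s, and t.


Euclidean algorithm on (466, 329) — divide until remainder is 0:
  466 = 1 · 329 + 137
  329 = 2 · 137 + 55
  137 = 2 · 55 + 27
  55 = 2 · 27 + 1
  27 = 27 · 1 + 0
gcd(466, 329) = 1.
Track Bezout coefficients alongside the remainders: start with r₀ = 466 = a·1 + b·0 (s = 1, t = 0) and r₁ = 329 = a·0 + b·1 (s = 0, t = 1); each new remainder r_{k+1} = r_{k-1} − q_k·r_k inherits s_{k+1} = s_{k-1} − q_k·s_k, t_{k+1} = t_{k-1} − q_k·t_k, so r_k = a·s_k + b·t_k at every step:
  q = 1: r = 137, s = 1 − 1·0 = 1, t = 0 − 1·1 = -1  (check: 466·1 + 329·(-1) = 137)
  q = 2: r = 55, s = 0 − 2·1 = -2, t = 1 − 2·(-1) = 3  (check: 466·(-2) + 329·3 = 55)
  q = 2: r = 27, s = 1 − 2·(-2) = 5, t = -1 − 2·3 = -7  (check: 466·5 + 329·(-7) = 27)
  q = 2: r = 1, s = -2 − 2·5 = -12, t = 3 − 2·(-7) = 17  (check: 466·(-12) + 329·17 = 1)
The row with r = 1 (the gcd) gives the Bezout coefficients s = -12, t = 17.
Result: 466 · (-12) + 329 · (17) = 1.

gcd(466, 329) = 1; s = -12, t = 17 (check: 466·(-12) + 329·17 = 1).


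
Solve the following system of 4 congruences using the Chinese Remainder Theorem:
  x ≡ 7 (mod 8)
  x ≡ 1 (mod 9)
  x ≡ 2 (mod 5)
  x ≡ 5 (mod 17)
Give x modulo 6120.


Product of moduli M = 8 · 9 · 5 · 17 = 6120.
Merge one congruence at a time:
  Start: x ≡ 7 (mod 8).
  Combine with x ≡ 1 (mod 9); new modulus lcm = 72.
    Write x = 7 + 8·t and substitute into x ≡ 1 (mod 9): 8·t ≡ 1 − 7 = -6 (mod 9).
    Reduce coefficients mod 9: 8·t ≡ 3 (mod 9).
    The inverse of 8 mod 9 is 8 (since 8·8 = 64 = 7·9 + 1), so t ≡ 8·3 = 24 ≡ 6 (mod 9).
    Then x = 7 + 8·6 = 55, valid modulo lcm(8, 9) = 72: x ≡ 55 (mod 72).
  Combine with x ≡ 2 (mod 5); new modulus lcm = 360.
    Write x = 55 + 72·t and substitute into x ≡ 2 (mod 5): 72·t ≡ 2 − 55 = -53 (mod 5).
    Reduce coefficients mod 5: 2·t ≡ 2 (mod 5).
    The inverse of 2 mod 5 is 3 (since 2·3 = 6 = 1·5 + 1), so t ≡ 3·2 = 6 ≡ 1 (mod 5).
    Then x = 55 + 72·1 = 127, valid modulo lcm(72, 5) = 360: x ≡ 127 (mod 360).
  Combine with x ≡ 5 (mod 17); new modulus lcm = 6120.
    Write x = 127 + 360·t and substitute into x ≡ 5 (mod 17): 360·t ≡ 5 − 127 = -122 (mod 17).
    Reduce coefficients mod 17: 3·t ≡ 14 (mod 17).
    The inverse of 3 mod 17 is 6 (since 3·6 = 18 = 1·17 + 1), so t ≡ 6·14 = 84 ≡ 16 (mod 17).
    Then x = 127 + 360·16 = 5887, valid modulo lcm(360, 17) = 6120: x ≡ 5887 (mod 6120).
Verify against each original: 5887 mod 8 = 7, 5887 mod 9 = 1, 5887 mod 5 = 2, 5887 mod 17 = 5.

x ≡ 5887 (mod 6120).


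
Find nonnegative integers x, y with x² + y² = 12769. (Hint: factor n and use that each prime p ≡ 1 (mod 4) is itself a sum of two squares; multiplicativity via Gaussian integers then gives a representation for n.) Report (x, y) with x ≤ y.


Step 1: Factor n = 12769 = 113^2.
Step 2: Check the mod-4 condition on each prime factor: 113 ≡ 1 (mod 4), exponent 2.
All primes ≡ 3 (mod 4) appear to even exponent (or don't appear), so by the two-squares theorem n IS expressible as a sum of two squares.
Step 3: Build a representation. Here n = 113 · 113 is a product of primes ≡ 1 (mod 4). Each prime p ≡ 1 (mod 4) is itself a sum of two squares; find a² by testing p − a² for a perfect square:
  113: 113 − 1² = 112, 113 − 2² = 109, 113 − 3² = 104, 113 − 4² = 97, 113 − 5² = 88, 113 − 6² = 77, 113 − 7² = 64 = 8² ⇒ 113 = 7² + 8².
  Combine using the Brahmagupta–Fibonacci identity (a² + b²)(c² + d²) = (ac − bd)² + (ad + bc)² = (ac + bd)² + (ad − bc)²:
  113 · 113 = 12769: from (7² + 8²)(7² + 8²), take (7·7 − 8·8, 7·8 + 8·7) = (49 − 64, 56 + 56) = (-15, 112); dropping signs (only squares matter) gives (15, 112); check 15² + 112² = 225 + 12544 = 12769 ✓.
Step 4: Order so x ≤ y and verify: 15² + 112² = 225 + 12544 = 12769 = n. ✓

n = 12769 = 15² + 112² (one valid representation with x ≤ y).


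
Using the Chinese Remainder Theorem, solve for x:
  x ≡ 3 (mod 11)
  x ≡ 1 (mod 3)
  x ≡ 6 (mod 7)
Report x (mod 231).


Moduli 11, 3, 7 are pairwise coprime; by CRT there is a unique solution modulo M = 11 · 3 · 7 = 231.
Solve pairwise, accumulating the modulus:
  Start with x ≡ 3 (mod 11).
  Combine with x ≡ 1 (mod 3): since gcd(11, 3) = 1, we get a unique residue mod 33.
    Write x = 3 + 11·t and substitute into x ≡ 1 (mod 3): 11·t ≡ 1 − 3 = -2 (mod 3).
    Reduce coefficients mod 3: 2·t ≡ 1 (mod 3).
    The inverse of 2 mod 3 is 2 (since 2·2 = 4 = 1·3 + 1), so t ≡ 2·1 = 2 ≡ 2 (mod 3).
    Then x = 3 + 11·2 = 25, valid modulo lcm(11, 3) = 33: x ≡ 25 (mod 33).
  Combine with x ≡ 6 (mod 7): since gcd(33, 7) = 1, we get a unique residue mod 231.
    Write x = 25 + 33·t and substitute into x ≡ 6 (mod 7): 33·t ≡ 6 − 25 = -19 (mod 7).
    Reduce coefficients mod 7: 5·t ≡ 2 (mod 7).
    The inverse of 5 mod 7 is 3 (since 5·3 = 15 = 2·7 + 1), so t ≡ 3·2 = 6 ≡ 6 (mod 7).
    Then x = 25 + 33·6 = 223, valid modulo lcm(33, 7) = 231: x ≡ 223 (mod 231).
Verify: 223 mod 11 = 3 ✓, 223 mod 3 = 1 ✓, 223 mod 7 = 6 ✓.

x ≡ 223 (mod 231).
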